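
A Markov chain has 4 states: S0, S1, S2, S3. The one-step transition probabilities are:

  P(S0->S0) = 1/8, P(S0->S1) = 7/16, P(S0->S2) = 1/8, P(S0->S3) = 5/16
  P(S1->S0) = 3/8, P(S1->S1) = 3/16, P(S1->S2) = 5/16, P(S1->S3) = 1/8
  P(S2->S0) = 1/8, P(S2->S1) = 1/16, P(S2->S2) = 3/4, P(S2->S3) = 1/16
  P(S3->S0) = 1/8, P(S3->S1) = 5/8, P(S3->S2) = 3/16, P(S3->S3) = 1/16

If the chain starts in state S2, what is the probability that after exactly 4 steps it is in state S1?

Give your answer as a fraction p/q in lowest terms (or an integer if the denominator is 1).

Computing P^4 by repeated multiplication:
P^1 =
  S0: [1/8, 7/16, 1/8, 5/16]
  S1: [3/8, 3/16, 5/16, 1/8]
  S2: [1/8, 1/16, 3/4, 1/16]
  S3: [1/8, 5/8, 3/16, 1/16]
P^2 =
  S0: [15/64, 87/256, 39/128, 31/256]
  S1: [11/64, 19/64, 93/256, 43/256]
  S2: [9/64, 39/256, 39/64, 25/256]
  S3: [9/32, 57/256, 93/256, 17/128]
P^3 =
  S0: [215/1024, 1069/4096, 99/256, 583/4096]
  S1: [51/256, 1059/4096, 1713/4096, 127/1024]
  S2: [167/1024, 775/4096, 1107/2048, 439/4096]
  S3: [185/1024, 277/1024, 1647/4096, 601/4096]
P^4 =
  S0: [3117/16384, 16641/65536, 13911/32768, 8605/65536]
  S1: [3107/16384, 7841/32768, 29007/65536, 8419/65536]
  S2: [2823/16384, 13605/65536, 4137/8192, 7543/65536]
  S3: [789/4096, 16161/65536, 28587/65536, 2041/16384]

(P^4)[S2 -> S1] = 13605/65536

Answer: 13605/65536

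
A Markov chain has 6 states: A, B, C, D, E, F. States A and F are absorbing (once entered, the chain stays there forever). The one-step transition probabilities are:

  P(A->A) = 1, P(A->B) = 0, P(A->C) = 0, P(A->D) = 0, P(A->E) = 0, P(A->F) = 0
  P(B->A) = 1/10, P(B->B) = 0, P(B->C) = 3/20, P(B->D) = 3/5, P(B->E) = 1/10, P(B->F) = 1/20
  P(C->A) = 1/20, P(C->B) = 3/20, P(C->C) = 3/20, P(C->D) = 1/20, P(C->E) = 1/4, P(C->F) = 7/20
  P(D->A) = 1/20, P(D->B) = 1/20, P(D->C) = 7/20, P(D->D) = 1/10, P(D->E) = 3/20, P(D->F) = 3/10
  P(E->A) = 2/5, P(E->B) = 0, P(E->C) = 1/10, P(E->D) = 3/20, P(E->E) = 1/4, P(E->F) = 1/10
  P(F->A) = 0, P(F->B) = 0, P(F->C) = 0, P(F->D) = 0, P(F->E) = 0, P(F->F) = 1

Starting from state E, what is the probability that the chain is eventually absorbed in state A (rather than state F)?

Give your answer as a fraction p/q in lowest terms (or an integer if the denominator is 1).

Answer: 45550/70997

Derivation:
Let a_i = P(absorbed in A | start in state i).
Boundary conditions: a_A = 1, a_F = 0.
For each transient state i, a_i = sum_j P(i->j) * a_j:
  a_B = 1/10*a_A + 0*a_B + 3/20*a_C + 3/5*a_D + 1/10*a_E + 1/20*a_F
  a_C = 1/20*a_A + 3/20*a_B + 3/20*a_C + 1/20*a_D + 1/4*a_E + 7/20*a_F
  a_D = 1/20*a_A + 1/20*a_B + 7/20*a_C + 1/10*a_D + 3/20*a_E + 3/10*a_F
  a_E = 2/5*a_A + 0*a_B + 1/10*a_C + 3/20*a_D + 1/4*a_E + 1/10*a_F

Substituting a_A = 1 and a_F = 0, rearrange to (I - Q) a = r where r[i] = P(i -> A):
  [1, -3/20, -3/5, -1/10] . (a_B, a_C, a_D, a_E) = 1/10
  [-3/20, 17/20, -1/20, -1/4] . (a_B, a_C, a_D, a_E) = 1/20
  [-1/20, -7/20, 9/10, -3/20] . (a_B, a_C, a_D, a_E) = 1/20
  [0, -1/10, -3/20, 3/4] . (a_B, a_C, a_D, a_E) = 2/5

Solving yields:
  a_B = 28719/70997
  a_C = 23962/70997
  a_D = 22450/70997
  a_E = 45550/70997

Starting state is E, so the absorption probability is a_E = 45550/70997.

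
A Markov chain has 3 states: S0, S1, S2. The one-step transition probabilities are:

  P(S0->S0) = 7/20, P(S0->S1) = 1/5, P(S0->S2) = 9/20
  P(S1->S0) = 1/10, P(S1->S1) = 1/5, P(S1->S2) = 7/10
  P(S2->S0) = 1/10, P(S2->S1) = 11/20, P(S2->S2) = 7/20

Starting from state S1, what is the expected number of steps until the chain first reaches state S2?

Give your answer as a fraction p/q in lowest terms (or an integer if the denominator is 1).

Answer: 3/2

Derivation:
Let h_i = expected steps to first reach S2 from state i.
Boundary: h_S2 = 0.
First-step equations for the other states:
  h_S0 = 1 + 7/20*h_S0 + 1/5*h_S1 + 9/20*h_S2
  h_S1 = 1 + 1/10*h_S0 + 1/5*h_S1 + 7/10*h_S2

Substituting h_S2 = 0 and rearranging gives the linear system (I - Q) h = 1:
  [13/20, -1/5] . (h_S0, h_S1) = 1
  [-1/10, 4/5] . (h_S0, h_S1) = 1

Solving yields:
  h_S0 = 2
  h_S1 = 3/2

Starting state is S1, so the expected hitting time is h_S1 = 3/2.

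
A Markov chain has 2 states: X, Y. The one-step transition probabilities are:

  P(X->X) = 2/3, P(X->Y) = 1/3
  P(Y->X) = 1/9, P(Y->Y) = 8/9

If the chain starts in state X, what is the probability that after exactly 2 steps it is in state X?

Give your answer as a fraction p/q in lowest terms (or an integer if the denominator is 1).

Computing P^2 by repeated multiplication:
P^1 =
  X: [2/3, 1/3]
  Y: [1/9, 8/9]
P^2 =
  X: [13/27, 14/27]
  Y: [14/81, 67/81]

(P^2)[X -> X] = 13/27

Answer: 13/27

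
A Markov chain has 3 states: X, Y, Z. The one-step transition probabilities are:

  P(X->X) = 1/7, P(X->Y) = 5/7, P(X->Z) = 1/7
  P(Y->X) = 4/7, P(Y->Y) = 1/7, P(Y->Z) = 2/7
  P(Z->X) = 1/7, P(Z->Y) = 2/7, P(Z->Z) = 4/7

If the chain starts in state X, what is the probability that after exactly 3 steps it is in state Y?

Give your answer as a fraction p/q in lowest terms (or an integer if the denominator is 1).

Computing P^3 by repeated multiplication:
P^1 =
  X: [1/7, 5/7, 1/7]
  Y: [4/7, 1/7, 2/7]
  Z: [1/7, 2/7, 4/7]
P^2 =
  X: [22/49, 12/49, 15/49]
  Y: [10/49, 25/49, 2/7]
  Z: [13/49, 15/49, 3/7]
P^3 =
  X: [85/343, 152/343, 106/343]
  Y: [124/343, 103/343, 116/343]
  Z: [94/343, 122/343, 127/343]

(P^3)[X -> Y] = 152/343

Answer: 152/343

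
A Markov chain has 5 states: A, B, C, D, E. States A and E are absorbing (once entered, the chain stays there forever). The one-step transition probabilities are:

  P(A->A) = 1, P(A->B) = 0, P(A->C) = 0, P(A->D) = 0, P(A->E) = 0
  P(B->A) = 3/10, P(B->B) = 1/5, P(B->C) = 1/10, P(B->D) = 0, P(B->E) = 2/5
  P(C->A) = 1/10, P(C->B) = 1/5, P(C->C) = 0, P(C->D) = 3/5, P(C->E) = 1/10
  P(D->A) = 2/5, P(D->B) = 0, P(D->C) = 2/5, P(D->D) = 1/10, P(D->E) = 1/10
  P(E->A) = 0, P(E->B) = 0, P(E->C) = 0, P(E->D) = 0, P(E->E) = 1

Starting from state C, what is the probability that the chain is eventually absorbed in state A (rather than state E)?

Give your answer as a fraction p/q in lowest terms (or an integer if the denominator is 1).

Let a_i = P(absorbed in A | start in state i).
Boundary conditions: a_A = 1, a_E = 0.
For each transient state i, a_i = sum_j P(i->j) * a_j:
  a_B = 3/10*a_A + 1/5*a_B + 1/10*a_C + 0*a_D + 2/5*a_E
  a_C = 1/10*a_A + 1/5*a_B + 0*a_C + 3/5*a_D + 1/10*a_E
  a_D = 2/5*a_A + 0*a_B + 2/5*a_C + 1/10*a_D + 1/10*a_E

Substituting a_A = 1 and a_E = 0, rearrange to (I - Q) a = r where r[i] = P(i -> A):
  [4/5, -1/10, 0] . (a_B, a_C, a_D) = 3/10
  [-1/5, 1, -3/5] . (a_B, a_C, a_D) = 1/10
  [0, -2/5, 9/10] . (a_B, a_C, a_D) = 2/5

Solving yields:
  a_B = 77/170
  a_C = 53/85
  a_D = 184/255

Starting state is C, so the absorption probability is a_C = 53/85.

Answer: 53/85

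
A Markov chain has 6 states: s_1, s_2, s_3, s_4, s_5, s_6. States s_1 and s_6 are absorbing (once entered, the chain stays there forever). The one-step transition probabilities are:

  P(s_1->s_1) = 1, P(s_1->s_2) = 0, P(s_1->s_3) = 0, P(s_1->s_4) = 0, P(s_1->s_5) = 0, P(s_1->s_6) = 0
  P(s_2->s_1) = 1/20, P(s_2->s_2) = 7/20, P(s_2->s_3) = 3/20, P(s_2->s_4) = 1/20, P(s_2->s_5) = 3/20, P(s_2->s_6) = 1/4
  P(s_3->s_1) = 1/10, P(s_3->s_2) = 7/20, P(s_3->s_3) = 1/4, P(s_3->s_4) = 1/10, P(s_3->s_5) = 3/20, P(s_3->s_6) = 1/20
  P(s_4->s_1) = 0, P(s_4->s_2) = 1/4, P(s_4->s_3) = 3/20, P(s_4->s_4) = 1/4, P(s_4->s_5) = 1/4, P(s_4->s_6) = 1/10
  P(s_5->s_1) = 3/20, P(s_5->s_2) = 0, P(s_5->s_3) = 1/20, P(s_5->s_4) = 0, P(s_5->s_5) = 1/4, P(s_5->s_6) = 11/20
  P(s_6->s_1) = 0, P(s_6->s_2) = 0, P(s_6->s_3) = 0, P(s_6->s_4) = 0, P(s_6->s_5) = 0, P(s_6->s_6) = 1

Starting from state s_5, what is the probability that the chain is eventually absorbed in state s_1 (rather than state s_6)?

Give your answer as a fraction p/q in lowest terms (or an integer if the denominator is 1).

Answer: 857/3890

Derivation:
Let a_i = P(absorbed in s_1 | start in state i).
Boundary conditions: a_s_1 = 1, a_s_6 = 0.
For each transient state i, a_i = sum_j P(i->j) * a_j:
  a_s_2 = 1/20*a_s_1 + 7/20*a_s_2 + 3/20*a_s_3 + 1/20*a_s_4 + 3/20*a_s_5 + 1/4*a_s_6
  a_s_3 = 1/10*a_s_1 + 7/20*a_s_2 + 1/4*a_s_3 + 1/10*a_s_4 + 3/20*a_s_5 + 1/20*a_s_6
  a_s_4 = 0*a_s_1 + 1/4*a_s_2 + 3/20*a_s_3 + 1/4*a_s_4 + 1/4*a_s_5 + 1/10*a_s_6
  a_s_5 = 3/20*a_s_1 + 0*a_s_2 + 1/20*a_s_3 + 0*a_s_4 + 1/4*a_s_5 + 11/20*a_s_6

Substituting a_s_1 = 1 and a_s_6 = 0, rearrange to (I - Q) a = r where r[i] = P(i -> s_1):
  [13/20, -3/20, -1/20, -3/20] . (a_s_2, a_s_3, a_s_4, a_s_5) = 1/20
  [-7/20, 3/4, -1/10, -3/20] . (a_s_2, a_s_3, a_s_4, a_s_5) = 1/10
  [-1/4, -3/20, 3/4, -1/4] . (a_s_2, a_s_3, a_s_4, a_s_5) = 0
  [0, -1/20, 0, 3/4] . (a_s_2, a_s_3, a_s_4, a_s_5) = 3/20

Solving yields:
  a_s_2 = 416/1945
  a_s_3 = 237/778
  a_s_4 = 80/389
  a_s_5 = 857/3890

Starting state is s_5, so the absorption probability is a_s_5 = 857/3890.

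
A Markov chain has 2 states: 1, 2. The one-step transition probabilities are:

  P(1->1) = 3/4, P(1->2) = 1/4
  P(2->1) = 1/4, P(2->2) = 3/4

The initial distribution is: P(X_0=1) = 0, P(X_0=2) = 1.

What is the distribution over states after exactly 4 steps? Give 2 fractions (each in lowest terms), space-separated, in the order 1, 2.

Answer: 15/32 17/32

Derivation:
Propagating the distribution step by step (d_{t+1} = d_t * P):
d_0 = (1=0, 2=1)
  d_1[1] = 0*3/4 + 1*1/4 = 1/4
  d_1[2] = 0*1/4 + 1*3/4 = 3/4
d_1 = (1=1/4, 2=3/4)
  d_2[1] = 1/4*3/4 + 3/4*1/4 = 3/8
  d_2[2] = 1/4*1/4 + 3/4*3/4 = 5/8
d_2 = (1=3/8, 2=5/8)
  d_3[1] = 3/8*3/4 + 5/8*1/4 = 7/16
  d_3[2] = 3/8*1/4 + 5/8*3/4 = 9/16
d_3 = (1=7/16, 2=9/16)
  d_4[1] = 7/16*3/4 + 9/16*1/4 = 15/32
  d_4[2] = 7/16*1/4 + 9/16*3/4 = 17/32
d_4 = (1=15/32, 2=17/32)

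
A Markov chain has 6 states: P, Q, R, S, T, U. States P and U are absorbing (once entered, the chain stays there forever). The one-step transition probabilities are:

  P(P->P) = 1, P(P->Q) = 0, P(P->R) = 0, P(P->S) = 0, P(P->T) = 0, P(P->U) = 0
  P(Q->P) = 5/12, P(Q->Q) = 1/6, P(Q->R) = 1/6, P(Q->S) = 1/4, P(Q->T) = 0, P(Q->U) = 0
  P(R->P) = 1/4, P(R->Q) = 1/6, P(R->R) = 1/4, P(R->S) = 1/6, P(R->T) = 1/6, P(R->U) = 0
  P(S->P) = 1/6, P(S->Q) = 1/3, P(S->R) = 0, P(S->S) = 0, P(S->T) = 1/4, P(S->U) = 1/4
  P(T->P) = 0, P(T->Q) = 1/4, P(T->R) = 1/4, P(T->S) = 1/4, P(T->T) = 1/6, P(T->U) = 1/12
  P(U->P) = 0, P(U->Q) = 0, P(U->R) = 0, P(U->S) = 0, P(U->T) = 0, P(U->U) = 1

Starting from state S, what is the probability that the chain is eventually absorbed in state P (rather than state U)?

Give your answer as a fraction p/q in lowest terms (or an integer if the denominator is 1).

Answer: 4315/6953

Derivation:
Let a_i = P(absorbed in P | start in state i).
Boundary conditions: a_P = 1, a_U = 0.
For each transient state i, a_i = sum_j P(i->j) * a_j:
  a_Q = 5/12*a_P + 1/6*a_Q + 1/6*a_R + 1/4*a_S + 0*a_T + 0*a_U
  a_R = 1/4*a_P + 1/6*a_Q + 1/4*a_R + 1/6*a_S + 1/6*a_T + 0*a_U
  a_S = 1/6*a_P + 1/3*a_Q + 0*a_R + 0*a_S + 1/4*a_T + 1/4*a_U
  a_T = 0*a_P + 1/4*a_Q + 1/4*a_R + 1/4*a_S + 1/6*a_T + 1/12*a_U

Substituting a_P = 1 and a_U = 0, rearrange to (I - Q) a = r where r[i] = P(i -> P):
  [5/6, -1/6, -1/4, 0] . (a_Q, a_R, a_S, a_T) = 5/12
  [-1/6, 3/4, -1/6, -1/6] . (a_Q, a_R, a_S, a_T) = 1/4
  [-1/3, 0, 1, -1/4] . (a_Q, a_R, a_S, a_T) = 1/6
  [-1/4, -1/4, -1/4, 5/6] . (a_Q, a_R, a_S, a_T) = 0

Solving yields:
  a_Q = 5900/6953
  a_R = 5645/6953
  a_S = 4315/6953
  a_T = 4758/6953

Starting state is S, so the absorption probability is a_S = 4315/6953.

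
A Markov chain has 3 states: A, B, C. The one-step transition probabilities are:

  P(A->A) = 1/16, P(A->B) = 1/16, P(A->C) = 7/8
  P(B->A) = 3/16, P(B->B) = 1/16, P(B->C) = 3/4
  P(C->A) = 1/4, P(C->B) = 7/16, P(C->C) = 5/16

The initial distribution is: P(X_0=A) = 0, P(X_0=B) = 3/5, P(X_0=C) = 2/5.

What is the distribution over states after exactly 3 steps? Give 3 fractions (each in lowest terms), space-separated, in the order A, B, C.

Propagating the distribution step by step (d_{t+1} = d_t * P):
d_0 = (A=0, B=3/5, C=2/5)
  d_1[A] = 0*1/16 + 3/5*3/16 + 2/5*1/4 = 17/80
  d_1[B] = 0*1/16 + 3/5*1/16 + 2/5*7/16 = 17/80
  d_1[C] = 0*7/8 + 3/5*3/4 + 2/5*5/16 = 23/40
d_1 = (A=17/80, B=17/80, C=23/40)
  d_2[A] = 17/80*1/16 + 17/80*3/16 + 23/40*1/4 = 63/320
  d_2[B] = 17/80*1/16 + 17/80*1/16 + 23/40*7/16 = 89/320
  d_2[C] = 17/80*7/8 + 17/80*3/4 + 23/40*5/16 = 21/40
d_2 = (A=63/320, B=89/320, C=21/40)
  d_3[A] = 63/320*1/16 + 89/320*3/16 + 21/40*1/4 = 501/2560
  d_3[B] = 63/320*1/16 + 89/320*1/16 + 21/40*7/16 = 83/320
  d_3[C] = 63/320*7/8 + 89/320*3/4 + 21/40*5/16 = 279/512
d_3 = (A=501/2560, B=83/320, C=279/512)

Answer: 501/2560 83/320 279/512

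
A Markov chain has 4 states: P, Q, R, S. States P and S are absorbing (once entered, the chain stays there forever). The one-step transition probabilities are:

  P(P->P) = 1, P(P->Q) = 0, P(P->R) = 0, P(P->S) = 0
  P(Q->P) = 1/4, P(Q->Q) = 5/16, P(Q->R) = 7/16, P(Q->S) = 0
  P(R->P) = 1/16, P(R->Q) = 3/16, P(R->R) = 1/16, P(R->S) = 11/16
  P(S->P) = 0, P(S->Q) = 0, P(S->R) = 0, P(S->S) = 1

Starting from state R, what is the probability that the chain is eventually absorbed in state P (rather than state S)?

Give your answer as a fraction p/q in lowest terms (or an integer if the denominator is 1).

Let a_i = P(absorbed in P | start in state i).
Boundary conditions: a_P = 1, a_S = 0.
For each transient state i, a_i = sum_j P(i->j) * a_j:
  a_Q = 1/4*a_P + 5/16*a_Q + 7/16*a_R + 0*a_S
  a_R = 1/16*a_P + 3/16*a_Q + 1/16*a_R + 11/16*a_S

Substituting a_P = 1 and a_S = 0, rearrange to (I - Q) a = r where r[i] = P(i -> P):
  [11/16, -7/16] . (a_Q, a_R) = 1/4
  [-3/16, 15/16] . (a_Q, a_R) = 1/16

Solving yields:
  a_Q = 67/144
  a_R = 23/144

Starting state is R, so the absorption probability is a_R = 23/144.

Answer: 23/144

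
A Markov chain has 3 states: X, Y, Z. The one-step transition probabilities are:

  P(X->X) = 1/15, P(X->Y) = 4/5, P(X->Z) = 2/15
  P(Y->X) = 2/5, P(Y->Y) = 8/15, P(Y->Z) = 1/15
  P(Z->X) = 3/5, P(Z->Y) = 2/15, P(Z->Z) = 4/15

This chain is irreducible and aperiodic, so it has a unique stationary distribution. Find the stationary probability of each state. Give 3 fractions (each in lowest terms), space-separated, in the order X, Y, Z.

Answer: 25/79 136/237 26/237

Derivation:
The stationary distribution satisfies pi = pi * P, i.e.:
  pi_X = 1/15*pi_X + 2/5*pi_Y + 3/5*pi_Z
  pi_Y = 4/5*pi_X + 8/15*pi_Y + 2/15*pi_Z
  pi_Z = 2/15*pi_X + 1/15*pi_Y + 4/15*pi_Z
with normalization: pi_X + pi_Y + pi_Z = 1.

Using the first 2 balance equations plus normalization, the linear system A*pi = b is:
  [-14/15, 2/5, 3/5] . pi = 0
  [4/5, -7/15, 2/15] . pi = 0
  [1, 1, 1] . pi = 1

Solving yields:
  pi_X = 25/79
  pi_Y = 136/237
  pi_Z = 26/237

Verification (pi * P):
  25/79*1/15 + 136/237*2/5 + 26/237*3/5 = 25/79 = pi_X  (ok)
  25/79*4/5 + 136/237*8/15 + 26/237*2/15 = 136/237 = pi_Y  (ok)
  25/79*2/15 + 136/237*1/15 + 26/237*4/15 = 26/237 = pi_Z  (ok)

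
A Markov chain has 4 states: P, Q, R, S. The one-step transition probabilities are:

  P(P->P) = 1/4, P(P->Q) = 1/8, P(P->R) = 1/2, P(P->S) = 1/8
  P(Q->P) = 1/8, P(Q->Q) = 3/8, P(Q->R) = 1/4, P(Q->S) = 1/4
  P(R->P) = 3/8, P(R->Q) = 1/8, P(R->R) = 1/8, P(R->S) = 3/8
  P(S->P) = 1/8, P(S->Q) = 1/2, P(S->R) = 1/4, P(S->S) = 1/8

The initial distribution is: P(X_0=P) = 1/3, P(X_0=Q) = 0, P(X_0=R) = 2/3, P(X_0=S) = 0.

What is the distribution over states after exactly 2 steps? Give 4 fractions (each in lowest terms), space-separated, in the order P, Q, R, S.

Propagating the distribution step by step (d_{t+1} = d_t * P):
d_0 = (P=1/3, Q=0, R=2/3, S=0)
  d_1[P] = 1/3*1/4 + 0*1/8 + 2/3*3/8 + 0*1/8 = 1/3
  d_1[Q] = 1/3*1/8 + 0*3/8 + 2/3*1/8 + 0*1/2 = 1/8
  d_1[R] = 1/3*1/2 + 0*1/4 + 2/3*1/8 + 0*1/4 = 1/4
  d_1[S] = 1/3*1/8 + 0*1/4 + 2/3*3/8 + 0*1/8 = 7/24
d_1 = (P=1/3, Q=1/8, R=1/4, S=7/24)
  d_2[P] = 1/3*1/4 + 1/8*1/8 + 1/4*3/8 + 7/24*1/8 = 11/48
  d_2[Q] = 1/3*1/8 + 1/8*3/8 + 1/4*1/8 + 7/24*1/2 = 17/64
  d_2[R] = 1/3*1/2 + 1/8*1/4 + 1/4*1/8 + 7/24*1/4 = 29/96
  d_2[S] = 1/3*1/8 + 1/8*1/4 + 1/4*3/8 + 7/24*1/8 = 13/64
d_2 = (P=11/48, Q=17/64, R=29/96, S=13/64)

Answer: 11/48 17/64 29/96 13/64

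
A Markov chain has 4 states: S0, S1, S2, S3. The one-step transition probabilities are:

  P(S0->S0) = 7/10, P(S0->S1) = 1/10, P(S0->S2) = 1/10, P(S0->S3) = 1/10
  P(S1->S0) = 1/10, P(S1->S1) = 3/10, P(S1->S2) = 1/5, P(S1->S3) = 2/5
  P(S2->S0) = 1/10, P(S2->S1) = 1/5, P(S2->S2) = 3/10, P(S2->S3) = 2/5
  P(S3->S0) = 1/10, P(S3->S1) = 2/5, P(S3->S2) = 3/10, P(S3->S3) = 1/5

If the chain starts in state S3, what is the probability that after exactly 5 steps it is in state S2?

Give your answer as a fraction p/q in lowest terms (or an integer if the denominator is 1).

Answer: 4599/20000

Derivation:
Computing P^5 by repeated multiplication:
P^1 =
  S0: [7/10, 1/10, 1/10, 1/10]
  S1: [1/10, 3/10, 1/5, 2/5]
  S2: [1/10, 1/5, 3/10, 2/5]
  S3: [1/10, 2/5, 3/10, 1/5]
P^2 =
  S0: [13/25, 4/25, 3/20, 17/100]
  S1: [4/25, 3/10, 1/4, 29/100]
  S2: [4/25, 29/100, 13/50, 29/100]
  S3: [4/25, 27/100, 6/25, 33/100]
P^3 =
  S0: [103/250, 99/500, 9/50, 21/100]
  S1: [49/250, 34/125, 119/500, 147/500]
  S2: [49/250, 271/1000, 239/1000, 147/500]
  S3: [49/250, 277/1000, 241/1000, 143/500]
P^4 =
  S0: [217/625, 1103/5000, 989/5000, 293/1250]
  S1: [136/625, 333/1250, 146/625, 353/1250]
  S2: [136/625, 2663/10000, 2337/10000, 353/1250]
  S3: [136/625, 2653/10000, 2331/10000, 71/250]
P^5 =
  S0: [1927/6250, 11711/50000, 417/2000, 778/3125]
  S1: [1441/6250, 3267/12500, 2873/12500, 1739/6250]
  S2: [1441/6250, 5227/20000, 4597/20000, 1739/6250]
  S3: [1441/6250, 26157/100000, 4599/20000, 1737/6250]

(P^5)[S3 -> S2] = 4599/20000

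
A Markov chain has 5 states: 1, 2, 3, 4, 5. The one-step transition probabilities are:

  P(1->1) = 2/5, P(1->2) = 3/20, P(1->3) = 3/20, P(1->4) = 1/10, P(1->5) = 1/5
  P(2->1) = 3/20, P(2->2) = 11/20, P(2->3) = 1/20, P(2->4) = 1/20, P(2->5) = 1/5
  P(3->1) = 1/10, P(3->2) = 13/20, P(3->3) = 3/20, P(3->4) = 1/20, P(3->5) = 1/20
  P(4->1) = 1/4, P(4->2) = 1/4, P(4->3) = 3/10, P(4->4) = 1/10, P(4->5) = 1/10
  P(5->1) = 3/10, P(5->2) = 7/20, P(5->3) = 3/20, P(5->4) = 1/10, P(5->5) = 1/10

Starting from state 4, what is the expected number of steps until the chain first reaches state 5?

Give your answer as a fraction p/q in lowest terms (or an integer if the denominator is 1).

Let h_i = expected steps to first reach 5 from state i.
Boundary: h_5 = 0.
First-step equations for the other states:
  h_1 = 1 + 2/5*h_1 + 3/20*h_2 + 3/20*h_3 + 1/10*h_4 + 1/5*h_5
  h_2 = 1 + 3/20*h_1 + 11/20*h_2 + 1/20*h_3 + 1/20*h_4 + 1/5*h_5
  h_3 = 1 + 1/10*h_1 + 13/20*h_2 + 3/20*h_3 + 1/20*h_4 + 1/20*h_5
  h_4 = 1 + 1/4*h_1 + 1/4*h_2 + 3/10*h_3 + 1/10*h_4 + 1/10*h_5

Substituting h_5 = 0 and rearranging gives the linear system (I - Q) h = 1:
  [3/5, -3/20, -3/20, -1/10] . (h_1, h_2, h_3, h_4) = 1
  [-3/20, 9/20, -1/20, -1/20] . (h_1, h_2, h_3, h_4) = 1
  [-1/10, -13/20, 17/20, -1/20] . (h_1, h_2, h_3, h_4) = 1
  [-1/4, -1/4, -3/10, 9/10] . (h_1, h_2, h_3, h_4) = 1

Solving yields:
  h_1 = 1928/335
  h_2 = 1868/335
  h_3 = 2176/335
  h_4 = 2152/335

Starting state is 4, so the expected hitting time is h_4 = 2152/335.

Answer: 2152/335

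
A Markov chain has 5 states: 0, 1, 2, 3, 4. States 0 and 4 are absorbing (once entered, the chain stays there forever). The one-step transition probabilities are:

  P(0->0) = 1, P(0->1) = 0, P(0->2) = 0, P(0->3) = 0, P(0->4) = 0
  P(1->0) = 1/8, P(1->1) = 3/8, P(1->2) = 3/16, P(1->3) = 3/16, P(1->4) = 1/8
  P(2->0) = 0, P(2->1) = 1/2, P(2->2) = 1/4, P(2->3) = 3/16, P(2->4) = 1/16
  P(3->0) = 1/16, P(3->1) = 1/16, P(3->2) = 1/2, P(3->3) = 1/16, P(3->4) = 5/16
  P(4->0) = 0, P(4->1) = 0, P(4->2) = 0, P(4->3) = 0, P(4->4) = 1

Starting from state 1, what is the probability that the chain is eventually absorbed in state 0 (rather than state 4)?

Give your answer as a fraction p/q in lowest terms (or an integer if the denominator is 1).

Let a_i = P(absorbed in 0 | start in state i).
Boundary conditions: a_0 = 1, a_4 = 0.
For each transient state i, a_i = sum_j P(i->j) * a_j:
  a_1 = 1/8*a_0 + 3/8*a_1 + 3/16*a_2 + 3/16*a_3 + 1/8*a_4
  a_2 = 0*a_0 + 1/2*a_1 + 1/4*a_2 + 3/16*a_3 + 1/16*a_4
  a_3 = 1/16*a_0 + 1/16*a_1 + 1/2*a_2 + 1/16*a_3 + 5/16*a_4

Substituting a_0 = 1 and a_4 = 0, rearrange to (I - Q) a = r where r[i] = P(i -> 0):
  [5/8, -3/16, -3/16] . (a_1, a_2, a_3) = 1/8
  [-1/2, 3/4, -3/16] . (a_1, a_2, a_3) = 0
  [-1/16, -1/2, 15/16] . (a_1, a_2, a_3) = 1/16

Solving yields:
  a_1 = 119/321
  a_2 = 100/321
  a_3 = 248/963

Starting state is 1, so the absorption probability is a_1 = 119/321.

Answer: 119/321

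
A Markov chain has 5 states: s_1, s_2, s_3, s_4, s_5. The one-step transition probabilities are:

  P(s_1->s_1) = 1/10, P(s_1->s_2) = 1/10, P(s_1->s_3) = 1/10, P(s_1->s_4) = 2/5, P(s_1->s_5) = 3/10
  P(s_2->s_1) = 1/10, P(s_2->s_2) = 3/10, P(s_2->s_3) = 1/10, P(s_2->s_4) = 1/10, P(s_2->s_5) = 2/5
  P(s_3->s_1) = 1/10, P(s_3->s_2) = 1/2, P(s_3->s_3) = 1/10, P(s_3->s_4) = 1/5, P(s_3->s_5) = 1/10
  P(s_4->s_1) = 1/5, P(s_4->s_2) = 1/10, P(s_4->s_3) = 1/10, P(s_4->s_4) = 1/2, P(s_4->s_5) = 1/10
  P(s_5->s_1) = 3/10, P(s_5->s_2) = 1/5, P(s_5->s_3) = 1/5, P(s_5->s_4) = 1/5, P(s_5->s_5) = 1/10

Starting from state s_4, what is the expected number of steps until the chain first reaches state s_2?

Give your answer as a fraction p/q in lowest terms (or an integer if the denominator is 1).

Let h_i = expected steps to first reach s_2 from state i.
Boundary: h_s_2 = 0.
First-step equations for the other states:
  h_s_1 = 1 + 1/10*h_s_1 + 1/10*h_s_2 + 1/10*h_s_3 + 2/5*h_s_4 + 3/10*h_s_5
  h_s_3 = 1 + 1/10*h_s_1 + 1/2*h_s_2 + 1/10*h_s_3 + 1/5*h_s_4 + 1/10*h_s_5
  h_s_4 = 1 + 1/5*h_s_1 + 1/10*h_s_2 + 1/10*h_s_3 + 1/2*h_s_4 + 1/10*h_s_5
  h_s_5 = 1 + 3/10*h_s_1 + 1/5*h_s_2 + 1/5*h_s_3 + 1/5*h_s_4 + 1/10*h_s_5

Substituting h_s_2 = 0 and rearranging gives the linear system (I - Q) h = 1:
  [9/10, -1/10, -2/5, -3/10] . (h_s_1, h_s_3, h_s_4, h_s_5) = 1
  [-1/10, 9/10, -1/5, -1/10] . (h_s_1, h_s_3, h_s_4, h_s_5) = 1
  [-1/5, -1/10, 1/2, -1/10] . (h_s_1, h_s_3, h_s_4, h_s_5) = 1
  [-3/10, -1/5, -1/5, 9/10] . (h_s_1, h_s_3, h_s_4, h_s_5) = 1

Solving yields:
  h_s_1 = 5270/861
  h_s_3 = 3260/861
  h_s_4 = 5410/861
  h_s_5 = 4640/861

Starting state is s_4, so the expected hitting time is h_s_4 = 5410/861.

Answer: 5410/861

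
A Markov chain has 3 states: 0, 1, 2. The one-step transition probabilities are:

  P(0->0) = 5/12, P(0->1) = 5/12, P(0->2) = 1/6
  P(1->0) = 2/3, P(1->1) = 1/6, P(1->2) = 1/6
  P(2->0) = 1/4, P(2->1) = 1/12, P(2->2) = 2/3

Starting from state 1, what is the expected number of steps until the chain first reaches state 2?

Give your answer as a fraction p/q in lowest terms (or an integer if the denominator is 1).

Let h_i = expected steps to first reach 2 from state i.
Boundary: h_2 = 0.
First-step equations for the other states:
  h_0 = 1 + 5/12*h_0 + 5/12*h_1 + 1/6*h_2
  h_1 = 1 + 2/3*h_0 + 1/6*h_1 + 1/6*h_2

Substituting h_2 = 0 and rearranging gives the linear system (I - Q) h = 1:
  [7/12, -5/12] . (h_0, h_1) = 1
  [-2/3, 5/6] . (h_0, h_1) = 1

Solving yields:
  h_0 = 6
  h_1 = 6

Starting state is 1, so the expected hitting time is h_1 = 6.

Answer: 6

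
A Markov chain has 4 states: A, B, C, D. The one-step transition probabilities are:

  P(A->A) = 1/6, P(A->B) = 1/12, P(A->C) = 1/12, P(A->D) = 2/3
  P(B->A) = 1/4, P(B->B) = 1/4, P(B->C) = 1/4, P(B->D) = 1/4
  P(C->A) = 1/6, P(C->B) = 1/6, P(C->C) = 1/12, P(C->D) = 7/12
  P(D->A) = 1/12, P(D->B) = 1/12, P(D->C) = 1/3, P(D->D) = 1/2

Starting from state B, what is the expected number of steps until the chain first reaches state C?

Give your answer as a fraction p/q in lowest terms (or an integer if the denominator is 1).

Answer: 508/131

Derivation:
Let h_i = expected steps to first reach C from state i.
Boundary: h_C = 0.
First-step equations for the other states:
  h_A = 1 + 1/6*h_A + 1/12*h_B + 1/12*h_C + 2/3*h_D
  h_B = 1 + 1/4*h_A + 1/4*h_B + 1/4*h_C + 1/4*h_D
  h_D = 1 + 1/12*h_A + 1/12*h_B + 1/3*h_C + 1/2*h_D

Substituting h_C = 0 and rearranging gives the linear system (I - Q) h = 1:
  [5/6, -1/12, -2/3] . (h_A, h_B, h_D) = 1
  [-1/4, 3/4, -1/4] . (h_A, h_B, h_D) = 1
  [-1/12, -1/12, 1/2] . (h_A, h_B, h_D) = 1

Solving yields:
  h_A = 560/131
  h_B = 508/131
  h_D = 440/131

Starting state is B, so the expected hitting time is h_B = 508/131.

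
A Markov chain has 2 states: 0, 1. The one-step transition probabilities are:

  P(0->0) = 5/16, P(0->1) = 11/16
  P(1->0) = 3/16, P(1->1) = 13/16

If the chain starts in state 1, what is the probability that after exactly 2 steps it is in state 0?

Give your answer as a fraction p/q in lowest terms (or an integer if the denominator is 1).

Computing P^2 by repeated multiplication:
P^1 =
  0: [5/16, 11/16]
  1: [3/16, 13/16]
P^2 =
  0: [29/128, 99/128]
  1: [27/128, 101/128]

(P^2)[1 -> 0] = 27/128

Answer: 27/128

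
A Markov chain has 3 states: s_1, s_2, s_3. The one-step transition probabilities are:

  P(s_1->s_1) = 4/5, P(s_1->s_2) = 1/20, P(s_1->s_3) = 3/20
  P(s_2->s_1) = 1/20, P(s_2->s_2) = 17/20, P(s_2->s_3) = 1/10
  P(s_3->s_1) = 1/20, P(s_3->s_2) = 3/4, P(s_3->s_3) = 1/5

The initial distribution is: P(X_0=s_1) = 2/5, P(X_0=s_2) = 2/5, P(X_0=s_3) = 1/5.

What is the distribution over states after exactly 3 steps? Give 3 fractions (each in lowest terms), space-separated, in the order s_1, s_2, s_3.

Answer: 91/320 11737/20000 5151/40000

Derivation:
Propagating the distribution step by step (d_{t+1} = d_t * P):
d_0 = (s_1=2/5, s_2=2/5, s_3=1/5)
  d_1[s_1] = 2/5*4/5 + 2/5*1/20 + 1/5*1/20 = 7/20
  d_1[s_2] = 2/5*1/20 + 2/5*17/20 + 1/5*3/4 = 51/100
  d_1[s_3] = 2/5*3/20 + 2/5*1/10 + 1/5*1/5 = 7/50
d_1 = (s_1=7/20, s_2=51/100, s_3=7/50)
  d_2[s_1] = 7/20*4/5 + 51/100*1/20 + 7/50*1/20 = 5/16
  d_2[s_2] = 7/20*1/20 + 51/100*17/20 + 7/50*3/4 = 139/250
  d_2[s_3] = 7/20*3/20 + 51/100*1/10 + 7/50*1/5 = 263/2000
d_2 = (s_1=5/16, s_2=139/250, s_3=263/2000)
  d_3[s_1] = 5/16*4/5 + 139/250*1/20 + 263/2000*1/20 = 91/320
  d_3[s_2] = 5/16*1/20 + 139/250*17/20 + 263/2000*3/4 = 11737/20000
  d_3[s_3] = 5/16*3/20 + 139/250*1/10 + 263/2000*1/5 = 5151/40000
d_3 = (s_1=91/320, s_2=11737/20000, s_3=5151/40000)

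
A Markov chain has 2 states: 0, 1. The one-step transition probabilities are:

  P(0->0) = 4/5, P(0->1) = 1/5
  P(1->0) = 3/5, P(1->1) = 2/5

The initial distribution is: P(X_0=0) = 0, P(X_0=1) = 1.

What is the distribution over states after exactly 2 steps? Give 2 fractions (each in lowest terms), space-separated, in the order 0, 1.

Propagating the distribution step by step (d_{t+1} = d_t * P):
d_0 = (0=0, 1=1)
  d_1[0] = 0*4/5 + 1*3/5 = 3/5
  d_1[1] = 0*1/5 + 1*2/5 = 2/5
d_1 = (0=3/5, 1=2/5)
  d_2[0] = 3/5*4/5 + 2/5*3/5 = 18/25
  d_2[1] = 3/5*1/5 + 2/5*2/5 = 7/25
d_2 = (0=18/25, 1=7/25)

Answer: 18/25 7/25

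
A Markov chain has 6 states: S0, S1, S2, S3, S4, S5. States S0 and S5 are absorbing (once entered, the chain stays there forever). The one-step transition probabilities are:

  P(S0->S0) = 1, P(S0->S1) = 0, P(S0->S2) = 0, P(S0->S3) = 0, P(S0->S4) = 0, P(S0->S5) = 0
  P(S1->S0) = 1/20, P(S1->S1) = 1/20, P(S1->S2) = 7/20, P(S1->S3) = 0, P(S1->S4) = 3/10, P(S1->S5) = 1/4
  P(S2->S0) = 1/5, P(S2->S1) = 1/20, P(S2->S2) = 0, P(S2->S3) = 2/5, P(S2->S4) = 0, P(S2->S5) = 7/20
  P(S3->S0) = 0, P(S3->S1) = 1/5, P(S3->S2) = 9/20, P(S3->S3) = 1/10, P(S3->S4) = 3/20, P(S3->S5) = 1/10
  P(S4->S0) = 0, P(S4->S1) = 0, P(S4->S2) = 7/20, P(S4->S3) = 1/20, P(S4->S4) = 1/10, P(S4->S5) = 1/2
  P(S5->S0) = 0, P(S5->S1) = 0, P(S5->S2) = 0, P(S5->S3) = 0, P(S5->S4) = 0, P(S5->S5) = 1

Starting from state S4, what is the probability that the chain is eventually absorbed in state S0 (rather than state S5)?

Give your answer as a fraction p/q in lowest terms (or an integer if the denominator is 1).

Answer: 10811/85251

Derivation:
Let a_i = P(absorbed in S0 | start in state i).
Boundary conditions: a_S0 = 1, a_S5 = 0.
For each transient state i, a_i = sum_j P(i->j) * a_j:
  a_S1 = 1/20*a_S0 + 1/20*a_S1 + 7/20*a_S2 + 0*a_S3 + 3/10*a_S4 + 1/4*a_S5
  a_S2 = 1/5*a_S0 + 1/20*a_S1 + 0*a_S2 + 2/5*a_S3 + 0*a_S4 + 7/20*a_S5
  a_S3 = 0*a_S0 + 1/5*a_S1 + 9/20*a_S2 + 1/10*a_S3 + 3/20*a_S4 + 1/10*a_S5
  a_S4 = 0*a_S0 + 0*a_S1 + 7/20*a_S2 + 1/20*a_S3 + 1/10*a_S4 + 1/2*a_S5

Substituting a_S0 = 1 and a_S5 = 0, rearrange to (I - Q) a = r where r[i] = P(i -> S0):
  [19/20, -7/20, 0, -3/10] . (a_S1, a_S2, a_S3, a_S4) = 1/20
  [-1/20, 1, -2/5, 0] . (a_S1, a_S2, a_S3, a_S4) = 1/5
  [-1/5, -9/20, 9/10, -3/20] . (a_S1, a_S2, a_S3, a_S4) = 0
  [0, -7/20, -1/20, 9/10] . (a_S1, a_S2, a_S3, a_S4) = 0

Solving yields:
  a_S1 = 5728/28417
  a_S2 = 8399/28417
  a_S3 = 6073/28417
  a_S4 = 10811/85251

Starting state is S4, so the absorption probability is a_S4 = 10811/85251.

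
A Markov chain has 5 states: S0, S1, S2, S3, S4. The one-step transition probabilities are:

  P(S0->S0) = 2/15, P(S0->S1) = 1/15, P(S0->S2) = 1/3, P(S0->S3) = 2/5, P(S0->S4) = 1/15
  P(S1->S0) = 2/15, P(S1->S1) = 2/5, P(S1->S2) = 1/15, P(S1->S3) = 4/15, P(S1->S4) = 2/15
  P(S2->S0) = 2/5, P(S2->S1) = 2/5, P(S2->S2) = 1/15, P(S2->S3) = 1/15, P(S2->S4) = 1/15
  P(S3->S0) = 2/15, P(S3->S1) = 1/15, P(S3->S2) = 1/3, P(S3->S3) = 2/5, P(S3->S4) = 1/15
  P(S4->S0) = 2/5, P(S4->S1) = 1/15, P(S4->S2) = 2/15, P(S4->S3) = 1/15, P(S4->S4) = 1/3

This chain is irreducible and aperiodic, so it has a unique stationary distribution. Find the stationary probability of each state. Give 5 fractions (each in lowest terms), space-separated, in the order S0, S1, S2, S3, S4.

The stationary distribution satisfies pi = pi * P, i.e.:
  pi_S0 = 2/15*pi_S0 + 2/15*pi_S1 + 2/5*pi_S2 + 2/15*pi_S3 + 2/5*pi_S4
  pi_S1 = 1/15*pi_S0 + 2/5*pi_S1 + 2/5*pi_S2 + 1/15*pi_S3 + 1/15*pi_S4
  pi_S2 = 1/3*pi_S0 + 1/15*pi_S1 + 1/15*pi_S2 + 1/3*pi_S3 + 2/15*pi_S4
  pi_S3 = 2/5*pi_S0 + 4/15*pi_S1 + 1/15*pi_S2 + 2/5*pi_S3 + 1/15*pi_S4
  pi_S4 = 1/15*pi_S0 + 2/15*pi_S1 + 1/15*pi_S2 + 1/15*pi_S3 + 1/3*pi_S4
with normalization: pi_S0 + pi_S1 + pi_S2 + pi_S3 + pi_S4 = 1.

Using the first 4 balance equations plus normalization, the linear system A*pi = b is:
  [-13/15, 2/15, 2/5, 2/15, 2/5] . pi = 0
  [1/15, -3/5, 2/5, 1/15, 1/15] . pi = 0
  [1/3, 1/15, -14/15, 1/3, 2/15] . pi = 0
  [2/5, 4/15, 1/15, -3/5, 1/15] . pi = 0
  [1, 1, 1, 1, 1] . pi = 1

Solving yields:
  pi_S0 = 7558/34875
  pi_S1 = 469/2325
  pi_S2 = 473/2325
  pi_S3 = 9377/34875
  pi_S4 = 254/2325

Verification (pi * P):
  7558/34875*2/15 + 469/2325*2/15 + 473/2325*2/5 + 9377/34875*2/15 + 254/2325*2/5 = 7558/34875 = pi_S0  (ok)
  7558/34875*1/15 + 469/2325*2/5 + 473/2325*2/5 + 9377/34875*1/15 + 254/2325*1/15 = 469/2325 = pi_S1  (ok)
  7558/34875*1/3 + 469/2325*1/15 + 473/2325*1/15 + 9377/34875*1/3 + 254/2325*2/15 = 473/2325 = pi_S2  (ok)
  7558/34875*2/5 + 469/2325*4/15 + 473/2325*1/15 + 9377/34875*2/5 + 254/2325*1/15 = 9377/34875 = pi_S3  (ok)
  7558/34875*1/15 + 469/2325*2/15 + 473/2325*1/15 + 9377/34875*1/15 + 254/2325*1/3 = 254/2325 = pi_S4  (ok)

Answer: 7558/34875 469/2325 473/2325 9377/34875 254/2325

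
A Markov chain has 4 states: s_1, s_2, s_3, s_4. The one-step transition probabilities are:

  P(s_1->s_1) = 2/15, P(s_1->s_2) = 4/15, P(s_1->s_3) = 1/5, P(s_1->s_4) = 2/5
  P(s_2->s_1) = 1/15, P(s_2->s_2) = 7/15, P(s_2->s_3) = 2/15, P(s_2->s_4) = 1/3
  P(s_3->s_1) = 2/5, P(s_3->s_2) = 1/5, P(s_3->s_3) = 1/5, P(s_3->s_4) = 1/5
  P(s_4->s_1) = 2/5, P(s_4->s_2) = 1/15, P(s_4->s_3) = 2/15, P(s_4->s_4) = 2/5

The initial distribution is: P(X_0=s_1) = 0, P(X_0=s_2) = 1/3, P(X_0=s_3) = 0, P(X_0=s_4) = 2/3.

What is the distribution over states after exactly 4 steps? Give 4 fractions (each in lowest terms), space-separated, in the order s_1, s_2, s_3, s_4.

Answer: 38758/151875 2339/10125 4898/30375 53542/151875

Derivation:
Propagating the distribution step by step (d_{t+1} = d_t * P):
d_0 = (s_1=0, s_2=1/3, s_3=0, s_4=2/3)
  d_1[s_1] = 0*2/15 + 1/3*1/15 + 0*2/5 + 2/3*2/5 = 13/45
  d_1[s_2] = 0*4/15 + 1/3*7/15 + 0*1/5 + 2/3*1/15 = 1/5
  d_1[s_3] = 0*1/5 + 1/3*2/15 + 0*1/5 + 2/3*2/15 = 2/15
  d_1[s_4] = 0*2/5 + 1/3*1/3 + 0*1/5 + 2/3*2/5 = 17/45
d_1 = (s_1=13/45, s_2=1/5, s_3=2/15, s_4=17/45)
  d_2[s_1] = 13/45*2/15 + 1/5*1/15 + 2/15*2/5 + 17/45*2/5 = 173/675
  d_2[s_2] = 13/45*4/15 + 1/5*7/15 + 2/15*1/5 + 17/45*1/15 = 2/9
  d_2[s_3] = 13/45*1/5 + 1/5*2/15 + 2/15*1/5 + 17/45*2/15 = 109/675
  d_2[s_4] = 13/45*2/5 + 1/5*1/3 + 2/15*1/5 + 17/45*2/5 = 9/25
d_2 = (s_1=173/675, s_2=2/9, s_3=109/675, s_4=9/25)
  d_3[s_1] = 173/675*2/15 + 2/9*1/15 + 109/675*2/5 + 9/25*2/5 = 2608/10125
  d_3[s_2] = 173/675*4/15 + 2/9*7/15 + 109/675*1/5 + 9/25*1/15 = 2312/10125
  d_3[s_3] = 173/675*1/5 + 2/9*2/15 + 109/675*1/5 + 9/25*2/15 = 544/3375
  d_3[s_4] = 173/675*2/5 + 2/9*1/3 + 109/675*1/5 + 9/25*2/5 = 397/1125
d_3 = (s_1=2608/10125, s_2=2312/10125, s_3=544/3375, s_4=397/1125)
  d_4[s_1] = 2608/10125*2/15 + 2312/10125*1/15 + 544/3375*2/5 + 397/1125*2/5 = 38758/151875
  d_4[s_2] = 2608/10125*4/15 + 2312/10125*7/15 + 544/3375*1/5 + 397/1125*1/15 = 2339/10125
  d_4[s_3] = 2608/10125*1/5 + 2312/10125*2/15 + 544/3375*1/5 + 397/1125*2/15 = 4898/30375
  d_4[s_4] = 2608/10125*2/5 + 2312/10125*1/3 + 544/3375*1/5 + 397/1125*2/5 = 53542/151875
d_4 = (s_1=38758/151875, s_2=2339/10125, s_3=4898/30375, s_4=53542/151875)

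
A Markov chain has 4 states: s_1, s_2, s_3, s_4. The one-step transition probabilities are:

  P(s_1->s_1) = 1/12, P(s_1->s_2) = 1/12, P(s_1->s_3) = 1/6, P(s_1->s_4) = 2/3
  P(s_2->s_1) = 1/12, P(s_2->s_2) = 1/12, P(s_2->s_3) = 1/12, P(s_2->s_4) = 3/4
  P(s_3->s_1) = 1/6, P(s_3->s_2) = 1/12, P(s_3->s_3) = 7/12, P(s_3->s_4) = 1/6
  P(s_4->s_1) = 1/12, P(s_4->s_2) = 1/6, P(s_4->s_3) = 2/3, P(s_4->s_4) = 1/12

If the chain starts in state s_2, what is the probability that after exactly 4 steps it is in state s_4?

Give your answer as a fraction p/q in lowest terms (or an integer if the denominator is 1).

Answer: 5531/20736

Derivation:
Computing P^4 by repeated multiplication:
P^1 =
  s_1: [1/12, 1/12, 1/6, 2/3]
  s_2: [1/12, 1/12, 1/12, 3/4]
  s_3: [1/6, 1/12, 7/12, 1/6]
  s_4: [1/12, 1/6, 2/3, 1/12]
P^2 =
  s_1: [7/72, 5/36, 9/16, 29/144]
  s_2: [13/144, 7/48, 41/72, 7/36]
  s_3: [19/144, 7/72, 35/72, 41/144]
  s_4: [5/36, 13/144, 17/36, 43/144]
P^3 =
  s_1: [25/192, 173/1728, 847/1728, 161/576]
  s_2: [113/864, 43/432, 845/1728, 485/1728]
  s_3: [107/864, 185/1728, 145/288, 17/64]
  s_4: [53/432, 187/1728, 97/192, 19/72]
P^4 =
  s_1: [2575/20736, 737/6912, 217/432, 2767/10368]
  s_2: [2573/20736, 2213/20736, 3473/6912, 5531/20736]
  s_3: [433/3456, 27/256, 10375/20736, 697/2592]
  s_4: [289/2304, 91/864, 5185/10368, 5581/20736]

(P^4)[s_2 -> s_4] = 5531/20736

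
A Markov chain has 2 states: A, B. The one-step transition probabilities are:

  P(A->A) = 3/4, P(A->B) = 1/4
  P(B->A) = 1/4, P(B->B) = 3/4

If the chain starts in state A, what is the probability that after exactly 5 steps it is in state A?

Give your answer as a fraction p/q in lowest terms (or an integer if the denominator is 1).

Answer: 33/64

Derivation:
Computing P^5 by repeated multiplication:
P^1 =
  A: [3/4, 1/4]
  B: [1/4, 3/4]
P^2 =
  A: [5/8, 3/8]
  B: [3/8, 5/8]
P^3 =
  A: [9/16, 7/16]
  B: [7/16, 9/16]
P^4 =
  A: [17/32, 15/32]
  B: [15/32, 17/32]
P^5 =
  A: [33/64, 31/64]
  B: [31/64, 33/64]

(P^5)[A -> A] = 33/64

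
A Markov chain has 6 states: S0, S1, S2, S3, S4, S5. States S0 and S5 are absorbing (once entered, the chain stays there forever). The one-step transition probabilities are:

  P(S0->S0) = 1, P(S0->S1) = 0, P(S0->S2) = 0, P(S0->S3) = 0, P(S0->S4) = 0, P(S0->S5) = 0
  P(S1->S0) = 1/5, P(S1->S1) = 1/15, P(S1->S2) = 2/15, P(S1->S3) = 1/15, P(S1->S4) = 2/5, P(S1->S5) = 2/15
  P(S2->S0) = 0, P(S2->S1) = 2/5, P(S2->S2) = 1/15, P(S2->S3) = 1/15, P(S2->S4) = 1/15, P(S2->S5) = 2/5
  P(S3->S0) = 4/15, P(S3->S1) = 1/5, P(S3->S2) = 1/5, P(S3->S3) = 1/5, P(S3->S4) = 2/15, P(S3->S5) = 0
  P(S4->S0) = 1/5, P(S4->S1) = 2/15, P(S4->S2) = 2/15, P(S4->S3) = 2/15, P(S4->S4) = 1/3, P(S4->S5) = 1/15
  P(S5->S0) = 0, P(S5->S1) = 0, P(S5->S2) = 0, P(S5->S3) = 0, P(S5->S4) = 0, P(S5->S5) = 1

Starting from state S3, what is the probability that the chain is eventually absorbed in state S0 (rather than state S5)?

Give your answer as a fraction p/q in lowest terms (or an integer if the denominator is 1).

Answer: 266/401

Derivation:
Let a_i = P(absorbed in S0 | start in state i).
Boundary conditions: a_S0 = 1, a_S5 = 0.
For each transient state i, a_i = sum_j P(i->j) * a_j:
  a_S1 = 1/5*a_S0 + 1/15*a_S1 + 2/15*a_S2 + 1/15*a_S3 + 2/5*a_S4 + 2/15*a_S5
  a_S2 = 0*a_S0 + 2/5*a_S1 + 1/15*a_S2 + 1/15*a_S3 + 1/15*a_S4 + 2/5*a_S5
  a_S3 = 4/15*a_S0 + 1/5*a_S1 + 1/5*a_S2 + 1/5*a_S3 + 2/15*a_S4 + 0*a_S5
  a_S4 = 1/5*a_S0 + 2/15*a_S1 + 2/15*a_S2 + 2/15*a_S3 + 1/3*a_S4 + 1/15*a_S5

Substituting a_S0 = 1 and a_S5 = 0, rearrange to (I - Q) a = r where r[i] = P(i -> S0):
  [14/15, -2/15, -1/15, -2/5] . (a_S1, a_S2, a_S3, a_S4) = 1/5
  [-2/5, 14/15, -1/15, -1/15] . (a_S1, a_S2, a_S3, a_S4) = 0
  [-1/5, -1/5, 4/5, -2/15] . (a_S1, a_S2, a_S3, a_S4) = 4/15
  [-2/15, -2/15, -2/15, 2/3] . (a_S1, a_S2, a_S3, a_S4) = 1/5

Solving yields:
  a_S1 = 1839/3208
  a_S2 = 1081/3208
  a_S3 = 266/401
  a_S4 = 493/802

Starting state is S3, so the absorption probability is a_S3 = 266/401.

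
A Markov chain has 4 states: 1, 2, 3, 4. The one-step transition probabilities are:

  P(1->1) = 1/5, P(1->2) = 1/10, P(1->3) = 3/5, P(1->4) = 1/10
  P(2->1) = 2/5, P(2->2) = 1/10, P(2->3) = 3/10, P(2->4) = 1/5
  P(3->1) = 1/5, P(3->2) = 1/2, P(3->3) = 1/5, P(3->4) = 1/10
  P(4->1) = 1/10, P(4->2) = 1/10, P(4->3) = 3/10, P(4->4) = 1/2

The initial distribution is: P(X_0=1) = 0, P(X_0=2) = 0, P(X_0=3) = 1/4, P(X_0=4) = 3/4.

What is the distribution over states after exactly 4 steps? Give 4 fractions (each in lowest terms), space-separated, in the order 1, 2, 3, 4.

Answer: 443/2000 579/2500 3313/10000 539/2500

Derivation:
Propagating the distribution step by step (d_{t+1} = d_t * P):
d_0 = (1=0, 2=0, 3=1/4, 4=3/4)
  d_1[1] = 0*1/5 + 0*2/5 + 1/4*1/5 + 3/4*1/10 = 1/8
  d_1[2] = 0*1/10 + 0*1/10 + 1/4*1/2 + 3/4*1/10 = 1/5
  d_1[3] = 0*3/5 + 0*3/10 + 1/4*1/5 + 3/4*3/10 = 11/40
  d_1[4] = 0*1/10 + 0*1/5 + 1/4*1/10 + 3/4*1/2 = 2/5
d_1 = (1=1/8, 2=1/5, 3=11/40, 4=2/5)
  d_2[1] = 1/8*1/5 + 1/5*2/5 + 11/40*1/5 + 2/5*1/10 = 1/5
  d_2[2] = 1/8*1/10 + 1/5*1/10 + 11/40*1/2 + 2/5*1/10 = 21/100
  d_2[3] = 1/8*3/5 + 1/5*3/10 + 11/40*1/5 + 2/5*3/10 = 31/100
  d_2[4] = 1/8*1/10 + 1/5*1/5 + 11/40*1/10 + 2/5*1/2 = 7/25
d_2 = (1=1/5, 2=21/100, 3=31/100, 4=7/25)
  d_3[1] = 1/5*1/5 + 21/100*2/5 + 31/100*1/5 + 7/25*1/10 = 107/500
  d_3[2] = 1/5*1/10 + 21/100*1/10 + 31/100*1/2 + 7/25*1/10 = 28/125
  d_3[3] = 1/5*3/5 + 21/100*3/10 + 31/100*1/5 + 7/25*3/10 = 329/1000
  d_3[4] = 1/5*1/10 + 21/100*1/5 + 31/100*1/10 + 7/25*1/2 = 233/1000
d_3 = (1=107/500, 2=28/125, 3=329/1000, 4=233/1000)
  d_4[1] = 107/500*1/5 + 28/125*2/5 + 329/1000*1/5 + 233/1000*1/10 = 443/2000
  d_4[2] = 107/500*1/10 + 28/125*1/10 + 329/1000*1/2 + 233/1000*1/10 = 579/2500
  d_4[3] = 107/500*3/5 + 28/125*3/10 + 329/1000*1/5 + 233/1000*3/10 = 3313/10000
  d_4[4] = 107/500*1/10 + 28/125*1/5 + 329/1000*1/10 + 233/1000*1/2 = 539/2500
d_4 = (1=443/2000, 2=579/2500, 3=3313/10000, 4=539/2500)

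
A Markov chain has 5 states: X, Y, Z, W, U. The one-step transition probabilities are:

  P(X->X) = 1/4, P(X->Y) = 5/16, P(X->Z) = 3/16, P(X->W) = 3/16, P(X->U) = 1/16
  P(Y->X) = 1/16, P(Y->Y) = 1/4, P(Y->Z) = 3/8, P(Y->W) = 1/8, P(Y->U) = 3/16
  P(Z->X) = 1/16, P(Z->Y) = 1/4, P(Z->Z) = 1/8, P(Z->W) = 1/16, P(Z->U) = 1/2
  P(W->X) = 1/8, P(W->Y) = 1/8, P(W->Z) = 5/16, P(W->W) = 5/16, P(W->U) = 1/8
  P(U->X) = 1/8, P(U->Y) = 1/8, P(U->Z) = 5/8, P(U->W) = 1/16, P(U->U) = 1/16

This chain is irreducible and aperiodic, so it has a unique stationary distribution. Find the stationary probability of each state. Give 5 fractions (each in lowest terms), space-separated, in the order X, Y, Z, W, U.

Answer: 314/3007 637/3007 981/3007 356/3007 719/3007

Derivation:
The stationary distribution satisfies pi = pi * P, i.e.:
  pi_X = 1/4*pi_X + 1/16*pi_Y + 1/16*pi_Z + 1/8*pi_W + 1/8*pi_U
  pi_Y = 5/16*pi_X + 1/4*pi_Y + 1/4*pi_Z + 1/8*pi_W + 1/8*pi_U
  pi_Z = 3/16*pi_X + 3/8*pi_Y + 1/8*pi_Z + 5/16*pi_W + 5/8*pi_U
  pi_W = 3/16*pi_X + 1/8*pi_Y + 1/16*pi_Z + 5/16*pi_W + 1/16*pi_U
  pi_U = 1/16*pi_X + 3/16*pi_Y + 1/2*pi_Z + 1/8*pi_W + 1/16*pi_U
with normalization: pi_X + pi_Y + pi_Z + pi_W + pi_U = 1.

Using the first 4 balance equations plus normalization, the linear system A*pi = b is:
  [-3/4, 1/16, 1/16, 1/8, 1/8] . pi = 0
  [5/16, -3/4, 1/4, 1/8, 1/8] . pi = 0
  [3/16, 3/8, -7/8, 5/16, 5/8] . pi = 0
  [3/16, 1/8, 1/16, -11/16, 1/16] . pi = 0
  [1, 1, 1, 1, 1] . pi = 1

Solving yields:
  pi_X = 314/3007
  pi_Y = 637/3007
  pi_Z = 981/3007
  pi_W = 356/3007
  pi_U = 719/3007

Verification (pi * P):
  314/3007*1/4 + 637/3007*1/16 + 981/3007*1/16 + 356/3007*1/8 + 719/3007*1/8 = 314/3007 = pi_X  (ok)
  314/3007*5/16 + 637/3007*1/4 + 981/3007*1/4 + 356/3007*1/8 + 719/3007*1/8 = 637/3007 = pi_Y  (ok)
  314/3007*3/16 + 637/3007*3/8 + 981/3007*1/8 + 356/3007*5/16 + 719/3007*5/8 = 981/3007 = pi_Z  (ok)
  314/3007*3/16 + 637/3007*1/8 + 981/3007*1/16 + 356/3007*5/16 + 719/3007*1/16 = 356/3007 = pi_W  (ok)
  314/3007*1/16 + 637/3007*3/16 + 981/3007*1/2 + 356/3007*1/8 + 719/3007*1/16 = 719/3007 = pi_U  (ok)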